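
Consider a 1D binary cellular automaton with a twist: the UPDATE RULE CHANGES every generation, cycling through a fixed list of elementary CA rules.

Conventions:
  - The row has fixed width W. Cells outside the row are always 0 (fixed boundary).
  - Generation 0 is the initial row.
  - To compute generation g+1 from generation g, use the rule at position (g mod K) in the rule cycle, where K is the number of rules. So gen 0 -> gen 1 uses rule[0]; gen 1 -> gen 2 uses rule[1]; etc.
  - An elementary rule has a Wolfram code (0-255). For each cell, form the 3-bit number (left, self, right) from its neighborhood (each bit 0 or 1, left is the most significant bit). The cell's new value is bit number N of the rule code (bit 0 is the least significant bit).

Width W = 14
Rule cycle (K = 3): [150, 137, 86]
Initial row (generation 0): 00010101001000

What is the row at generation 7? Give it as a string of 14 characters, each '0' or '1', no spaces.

Answer: 10010100110101

Derivation:
Gen 0: 00010101001000
Gen 1 (rule 150): 00110101111100
Gen 2 (rule 137): 10100001111001
Gen 3 (rule 86): 10110010001111
Gen 4 (rule 150): 10001111010110
Gen 5 (rule 137): 00101110000100
Gen 6 (rule 86): 01100011001110
Gen 7 (rule 150): 10010100110101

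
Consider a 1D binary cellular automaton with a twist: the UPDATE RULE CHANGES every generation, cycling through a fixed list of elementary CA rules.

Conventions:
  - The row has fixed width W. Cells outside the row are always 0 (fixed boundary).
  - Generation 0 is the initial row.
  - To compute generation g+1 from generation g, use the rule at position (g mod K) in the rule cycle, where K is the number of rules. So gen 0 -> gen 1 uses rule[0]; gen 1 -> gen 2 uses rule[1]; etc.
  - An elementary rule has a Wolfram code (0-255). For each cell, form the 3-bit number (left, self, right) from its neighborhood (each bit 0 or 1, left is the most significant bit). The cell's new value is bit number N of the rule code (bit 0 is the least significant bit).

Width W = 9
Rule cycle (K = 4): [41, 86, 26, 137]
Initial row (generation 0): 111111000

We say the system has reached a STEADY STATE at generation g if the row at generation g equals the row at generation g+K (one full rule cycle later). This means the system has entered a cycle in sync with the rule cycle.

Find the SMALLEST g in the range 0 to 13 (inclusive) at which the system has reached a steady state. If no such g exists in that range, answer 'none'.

Gen 0: 111111000
Gen 1 (rule 41): 100000011
Gen 2 (rule 86): 110000101
Gen 3 (rule 26): 101001000
Gen 4 (rule 137): 000000011
Gen 5 (rule 41): 111111010
Gen 6 (rule 86): 000001011
Gen 7 (rule 26): 000010010
Gen 8 (rule 137): 111000000
Gen 9 (rule 41): 100011111
Gen 10 (rule 86): 110100001
Gen 11 (rule 26): 100010010
Gen 12 (rule 137): 001000000
Gen 13 (rule 41): 100011111
Gen 14 (rule 86): 110100001
Gen 15 (rule 26): 100010010
Gen 16 (rule 137): 001000000
Gen 17 (rule 41): 100011111

Answer: 9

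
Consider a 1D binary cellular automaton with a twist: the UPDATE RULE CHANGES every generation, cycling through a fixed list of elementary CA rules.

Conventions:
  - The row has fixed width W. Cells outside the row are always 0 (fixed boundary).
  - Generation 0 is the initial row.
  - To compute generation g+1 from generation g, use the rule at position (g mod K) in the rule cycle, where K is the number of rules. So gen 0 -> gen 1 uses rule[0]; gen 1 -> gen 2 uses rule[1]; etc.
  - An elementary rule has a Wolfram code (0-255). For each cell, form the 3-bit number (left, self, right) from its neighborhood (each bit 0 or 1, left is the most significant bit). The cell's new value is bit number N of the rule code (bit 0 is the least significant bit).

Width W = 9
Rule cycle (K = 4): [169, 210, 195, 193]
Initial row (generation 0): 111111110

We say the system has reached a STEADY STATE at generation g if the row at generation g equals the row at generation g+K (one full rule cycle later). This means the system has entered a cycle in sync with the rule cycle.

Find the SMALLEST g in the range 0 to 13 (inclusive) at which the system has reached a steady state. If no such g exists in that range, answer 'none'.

Gen 0: 111111110
Gen 1 (rule 169): 111111100
Gen 2 (rule 210): 011111110
Gen 3 (rule 195): 101111110
Gen 4 (rule 193): 000111110
Gen 5 (rule 169): 110111100
Gen 6 (rule 210): 010011110
Gen 7 (rule 195): 100101110
Gen 8 (rule 193): 000000110
Gen 9 (rule 169): 111110100
Gen 10 (rule 210): 011110010
Gen 11 (rule 195): 101110100
Gen 12 (rule 193): 000110001
Gen 13 (rule 169): 110100100
Gen 14 (rule 210): 010011010
Gen 15 (rule 195): 100101000
Gen 16 (rule 193): 000000011
Gen 17 (rule 169): 111111010

Answer: none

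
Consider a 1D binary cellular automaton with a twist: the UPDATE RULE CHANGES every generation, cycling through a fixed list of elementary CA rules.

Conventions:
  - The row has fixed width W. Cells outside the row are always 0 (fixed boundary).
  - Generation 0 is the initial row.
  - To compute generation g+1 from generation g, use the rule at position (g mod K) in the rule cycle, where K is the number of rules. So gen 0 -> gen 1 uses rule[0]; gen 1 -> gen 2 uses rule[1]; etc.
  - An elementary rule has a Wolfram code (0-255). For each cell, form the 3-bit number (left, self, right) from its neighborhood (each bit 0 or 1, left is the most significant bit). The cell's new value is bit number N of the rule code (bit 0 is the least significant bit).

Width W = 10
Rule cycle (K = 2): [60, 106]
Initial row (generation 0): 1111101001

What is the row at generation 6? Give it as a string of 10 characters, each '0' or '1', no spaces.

Gen 0: 1111101001
Gen 1 (rule 60): 1000011101
Gen 2 (rule 106): 0000110110
Gen 3 (rule 60): 0000101101
Gen 4 (rule 106): 0001011110
Gen 5 (rule 60): 0001110001
Gen 6 (rule 106): 0011010010

Answer: 0011010010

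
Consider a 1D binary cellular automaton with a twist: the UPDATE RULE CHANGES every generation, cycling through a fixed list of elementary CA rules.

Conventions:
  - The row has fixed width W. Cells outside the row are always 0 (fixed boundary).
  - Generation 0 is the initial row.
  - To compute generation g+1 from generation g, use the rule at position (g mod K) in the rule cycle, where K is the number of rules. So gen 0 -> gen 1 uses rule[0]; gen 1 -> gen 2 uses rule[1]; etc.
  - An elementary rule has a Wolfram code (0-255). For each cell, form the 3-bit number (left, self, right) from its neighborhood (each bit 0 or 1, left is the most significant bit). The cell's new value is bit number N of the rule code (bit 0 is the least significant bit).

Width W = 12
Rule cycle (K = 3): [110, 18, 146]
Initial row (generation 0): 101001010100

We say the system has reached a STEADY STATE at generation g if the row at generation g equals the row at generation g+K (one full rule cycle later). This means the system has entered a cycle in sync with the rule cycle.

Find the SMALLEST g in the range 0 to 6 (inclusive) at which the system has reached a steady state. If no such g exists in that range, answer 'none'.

Gen 0: 101001010100
Gen 1 (rule 110): 111011111100
Gen 2 (rule 18): 000000000010
Gen 3 (rule 146): 000000000101
Gen 4 (rule 110): 000000001111
Gen 5 (rule 18): 000000010000
Gen 6 (rule 146): 000000101000
Gen 7 (rule 110): 000001111000
Gen 8 (rule 18): 000010000100
Gen 9 (rule 146): 000101001010

Answer: none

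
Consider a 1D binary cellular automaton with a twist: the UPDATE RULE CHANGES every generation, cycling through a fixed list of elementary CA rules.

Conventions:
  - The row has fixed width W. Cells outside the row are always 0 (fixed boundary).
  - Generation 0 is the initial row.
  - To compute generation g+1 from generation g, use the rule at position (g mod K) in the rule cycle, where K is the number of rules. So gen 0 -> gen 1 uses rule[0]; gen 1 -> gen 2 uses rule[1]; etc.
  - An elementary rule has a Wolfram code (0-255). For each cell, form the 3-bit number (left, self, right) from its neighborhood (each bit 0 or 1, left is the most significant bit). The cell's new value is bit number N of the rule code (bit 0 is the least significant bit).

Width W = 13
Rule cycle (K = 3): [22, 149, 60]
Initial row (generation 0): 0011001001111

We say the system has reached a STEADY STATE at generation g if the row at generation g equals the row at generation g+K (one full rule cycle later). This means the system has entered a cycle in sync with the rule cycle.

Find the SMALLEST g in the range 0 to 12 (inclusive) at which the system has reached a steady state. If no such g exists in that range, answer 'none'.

Answer: none

Derivation:
Gen 0: 0011001001111
Gen 1 (rule 22): 0100111110000
Gen 2 (rule 149): 0110011101111
Gen 3 (rule 60): 0101010011000
Gen 4 (rule 22): 1101011100100
Gen 5 (rule 149): 0001001010111
Gen 6 (rule 60): 0001101111100
Gen 7 (rule 22): 0010000000010
Gen 8 (rule 149): 1011111111011
Gen 9 (rule 60): 1110000000110
Gen 10 (rule 22): 0001000001001
Gen 11 (rule 149): 1101111101101
Gen 12 (rule 60): 1011000011011
Gen 13 (rule 22): 1000100100000
Gen 14 (rule 149): 1110110111111
Gen 15 (rule 60): 1001101100000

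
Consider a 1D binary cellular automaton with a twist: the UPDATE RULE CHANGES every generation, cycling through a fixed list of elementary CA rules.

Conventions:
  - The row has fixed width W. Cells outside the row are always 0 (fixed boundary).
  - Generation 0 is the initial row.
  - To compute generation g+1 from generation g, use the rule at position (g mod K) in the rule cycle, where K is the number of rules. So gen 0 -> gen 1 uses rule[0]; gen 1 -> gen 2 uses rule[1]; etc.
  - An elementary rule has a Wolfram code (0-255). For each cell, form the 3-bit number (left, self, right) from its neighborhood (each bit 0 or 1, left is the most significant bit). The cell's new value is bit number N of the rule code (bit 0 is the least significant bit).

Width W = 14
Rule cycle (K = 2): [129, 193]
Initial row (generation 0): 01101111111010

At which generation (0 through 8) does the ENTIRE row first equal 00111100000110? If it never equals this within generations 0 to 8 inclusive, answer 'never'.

Gen 0: 01101111111010
Gen 1 (rule 129): 00000111110000
Gen 2 (rule 193): 11110011110111
Gen 3 (rule 129): 01100001100010
Gen 4 (rule 193): 00101100101000
Gen 5 (rule 129): 10000000000011
Gen 6 (rule 193): 00111111111001
Gen 7 (rule 129): 10011111110000
Gen 8 (rule 193): 00001111110111

Answer: never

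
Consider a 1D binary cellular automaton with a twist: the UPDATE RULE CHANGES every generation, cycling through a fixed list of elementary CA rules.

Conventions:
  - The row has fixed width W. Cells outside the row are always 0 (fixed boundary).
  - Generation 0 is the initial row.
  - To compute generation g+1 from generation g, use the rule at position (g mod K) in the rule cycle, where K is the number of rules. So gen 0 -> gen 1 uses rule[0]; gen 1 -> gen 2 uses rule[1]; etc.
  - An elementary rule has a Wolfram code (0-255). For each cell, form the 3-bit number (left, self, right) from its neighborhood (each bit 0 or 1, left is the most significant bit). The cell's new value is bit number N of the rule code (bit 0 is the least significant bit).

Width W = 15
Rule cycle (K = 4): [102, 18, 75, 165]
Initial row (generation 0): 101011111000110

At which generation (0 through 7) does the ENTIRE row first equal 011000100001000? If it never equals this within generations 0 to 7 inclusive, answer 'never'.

Answer: 4

Derivation:
Gen 0: 101011111000110
Gen 1 (rule 102): 111100001001010
Gen 2 (rule 18): 000010010110001
Gen 3 (rule 75): 111100100110110
Gen 4 (rule 165): 011000100001000
Gen 5 (rule 102): 101001100011000
Gen 6 (rule 18): 000110010100100
Gen 7 (rule 75): 111110100001001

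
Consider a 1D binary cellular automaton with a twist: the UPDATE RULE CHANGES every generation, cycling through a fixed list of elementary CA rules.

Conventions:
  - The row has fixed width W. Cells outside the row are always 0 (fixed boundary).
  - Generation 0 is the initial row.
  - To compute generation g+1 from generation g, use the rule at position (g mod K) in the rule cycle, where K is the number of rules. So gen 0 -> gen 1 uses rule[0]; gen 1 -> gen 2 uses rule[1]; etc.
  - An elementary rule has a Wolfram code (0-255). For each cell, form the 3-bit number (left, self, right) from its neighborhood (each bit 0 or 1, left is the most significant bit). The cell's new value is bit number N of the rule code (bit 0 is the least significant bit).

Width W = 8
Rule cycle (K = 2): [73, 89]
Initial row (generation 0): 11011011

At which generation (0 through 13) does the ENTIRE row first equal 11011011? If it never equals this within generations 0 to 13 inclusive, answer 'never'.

Gen 0: 11011011
Gen 1 (rule 73): 11011011
Gen 2 (rule 89): 11011011
Gen 3 (rule 73): 11011011
Gen 4 (rule 89): 11011011
Gen 5 (rule 73): 11011011
Gen 6 (rule 89): 11011011
Gen 7 (rule 73): 11011011
Gen 8 (rule 89): 11011011
Gen 9 (rule 73): 11011011
Gen 10 (rule 89): 11011011
Gen 11 (rule 73): 11011011
Gen 12 (rule 89): 11011011
Gen 13 (rule 73): 11011011

Answer: 0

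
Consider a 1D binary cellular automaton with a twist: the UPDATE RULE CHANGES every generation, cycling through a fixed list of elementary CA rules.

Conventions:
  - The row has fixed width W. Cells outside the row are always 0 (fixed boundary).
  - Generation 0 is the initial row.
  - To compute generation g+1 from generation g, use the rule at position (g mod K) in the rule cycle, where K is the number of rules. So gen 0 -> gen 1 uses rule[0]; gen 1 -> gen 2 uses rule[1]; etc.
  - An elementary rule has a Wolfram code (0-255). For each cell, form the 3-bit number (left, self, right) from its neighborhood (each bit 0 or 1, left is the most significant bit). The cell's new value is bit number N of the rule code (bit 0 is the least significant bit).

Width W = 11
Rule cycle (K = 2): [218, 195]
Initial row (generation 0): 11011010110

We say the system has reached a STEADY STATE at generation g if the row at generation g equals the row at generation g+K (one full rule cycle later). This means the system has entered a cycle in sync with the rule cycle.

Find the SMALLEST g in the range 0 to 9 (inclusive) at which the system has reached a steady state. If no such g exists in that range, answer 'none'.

Answer: 7

Derivation:
Gen 0: 11011010110
Gen 1 (rule 218): 11011000111
Gen 2 (rule 195): 01001011011
Gen 3 (rule 218): 10110011011
Gen 4 (rule 195): 00010101001
Gen 5 (rule 218): 00100000110
Gen 6 (rule 195): 11001111010
Gen 7 (rule 218): 11111111001
Gen 8 (rule 195): 01111111010
Gen 9 (rule 218): 11111111001
Gen 10 (rule 195): 01111111010
Gen 11 (rule 218): 11111111001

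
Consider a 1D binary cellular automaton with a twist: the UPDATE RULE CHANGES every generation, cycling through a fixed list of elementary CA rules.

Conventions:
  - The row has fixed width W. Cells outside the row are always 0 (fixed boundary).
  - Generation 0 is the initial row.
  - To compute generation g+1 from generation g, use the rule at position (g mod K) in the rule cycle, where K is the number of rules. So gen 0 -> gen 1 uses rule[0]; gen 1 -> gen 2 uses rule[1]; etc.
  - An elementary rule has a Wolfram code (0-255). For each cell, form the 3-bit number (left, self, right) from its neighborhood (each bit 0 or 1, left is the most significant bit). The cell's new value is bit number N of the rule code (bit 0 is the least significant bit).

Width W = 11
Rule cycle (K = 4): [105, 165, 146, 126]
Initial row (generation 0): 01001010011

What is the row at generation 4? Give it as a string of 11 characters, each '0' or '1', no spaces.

Answer: 11110001110

Derivation:
Gen 0: 01001010011
Gen 1 (rule 105): 00000100011
Gen 2 (rule 165): 11110101000
Gen 3 (rule 146): 01100000100
Gen 4 (rule 126): 11110001110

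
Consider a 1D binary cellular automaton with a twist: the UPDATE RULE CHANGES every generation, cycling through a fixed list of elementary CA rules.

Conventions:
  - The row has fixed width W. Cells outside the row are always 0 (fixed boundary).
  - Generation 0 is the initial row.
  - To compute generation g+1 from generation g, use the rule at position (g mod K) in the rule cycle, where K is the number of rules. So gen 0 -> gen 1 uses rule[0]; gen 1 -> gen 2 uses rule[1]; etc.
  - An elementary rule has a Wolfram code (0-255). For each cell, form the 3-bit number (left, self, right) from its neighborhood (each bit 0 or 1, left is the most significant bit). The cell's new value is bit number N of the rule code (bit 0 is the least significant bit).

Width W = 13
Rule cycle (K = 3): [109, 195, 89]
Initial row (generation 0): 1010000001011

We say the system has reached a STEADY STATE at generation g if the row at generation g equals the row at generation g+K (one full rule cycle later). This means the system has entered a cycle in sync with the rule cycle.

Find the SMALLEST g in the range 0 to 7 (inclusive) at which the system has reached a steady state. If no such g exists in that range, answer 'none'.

Gen 0: 1010000001011
Gen 1 (rule 109): 1110111101111
Gen 2 (rule 195): 0110011100111
Gen 3 (rule 89): 0111010110101
Gen 4 (rule 109): 0101111111111
Gen 5 (rule 195): 1000111111111
Gen 6 (rule 89): 0110100000001
Gen 7 (rule 109): 0111101111101
Gen 8 (rule 195): 1011100111100
Gen 9 (rule 89): 0010110100111
Gen 10 (rule 109): 1011111100101

Answer: none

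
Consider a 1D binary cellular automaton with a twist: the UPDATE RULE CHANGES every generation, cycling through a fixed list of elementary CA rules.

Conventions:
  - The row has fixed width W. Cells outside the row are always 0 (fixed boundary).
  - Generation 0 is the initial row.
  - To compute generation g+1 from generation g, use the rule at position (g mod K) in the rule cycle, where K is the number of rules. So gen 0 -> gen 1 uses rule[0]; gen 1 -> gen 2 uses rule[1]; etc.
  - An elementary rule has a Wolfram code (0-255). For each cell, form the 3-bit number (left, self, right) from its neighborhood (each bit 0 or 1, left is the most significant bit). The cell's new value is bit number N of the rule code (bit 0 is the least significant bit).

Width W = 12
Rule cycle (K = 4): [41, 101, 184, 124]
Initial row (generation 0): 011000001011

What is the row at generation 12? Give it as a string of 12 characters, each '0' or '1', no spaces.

Gen 0: 011000001011
Gen 1 (rule 41): 010011100110
Gen 2 (rule 101): 010000100010
Gen 3 (rule 184): 001000010001
Gen 4 (rule 124): 001100011001
Gen 5 (rule 41): 101001010000
Gen 6 (rule 101): 111001110111
Gen 7 (rule 184): 110101101110
Gen 8 (rule 124): 111111111011
Gen 9 (rule 41): 100000000110
Gen 10 (rule 101): 101111110010
Gen 11 (rule 184): 011111101001
Gen 12 (rule 124): 010000111101

Answer: 010000111101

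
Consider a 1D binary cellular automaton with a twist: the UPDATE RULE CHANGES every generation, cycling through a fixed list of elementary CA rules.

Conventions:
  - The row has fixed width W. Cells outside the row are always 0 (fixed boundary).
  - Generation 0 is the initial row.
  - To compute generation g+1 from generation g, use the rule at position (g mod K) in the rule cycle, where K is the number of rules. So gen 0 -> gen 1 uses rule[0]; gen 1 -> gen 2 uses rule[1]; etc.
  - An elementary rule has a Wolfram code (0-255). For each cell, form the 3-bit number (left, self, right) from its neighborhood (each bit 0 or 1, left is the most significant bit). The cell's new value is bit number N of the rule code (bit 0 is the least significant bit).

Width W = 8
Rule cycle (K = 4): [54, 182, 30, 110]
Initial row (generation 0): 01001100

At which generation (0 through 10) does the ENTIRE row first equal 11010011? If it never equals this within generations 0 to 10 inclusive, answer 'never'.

Gen 0: 01001100
Gen 1 (rule 54): 11110010
Gen 2 (rule 182): 01101111
Gen 3 (rule 30): 11001000
Gen 4 (rule 110): 11011000
Gen 5 (rule 54): 00100100
Gen 6 (rule 182): 01111110
Gen 7 (rule 30): 11000001
Gen 8 (rule 110): 11000011
Gen 9 (rule 54): 00100100
Gen 10 (rule 182): 01111110

Answer: never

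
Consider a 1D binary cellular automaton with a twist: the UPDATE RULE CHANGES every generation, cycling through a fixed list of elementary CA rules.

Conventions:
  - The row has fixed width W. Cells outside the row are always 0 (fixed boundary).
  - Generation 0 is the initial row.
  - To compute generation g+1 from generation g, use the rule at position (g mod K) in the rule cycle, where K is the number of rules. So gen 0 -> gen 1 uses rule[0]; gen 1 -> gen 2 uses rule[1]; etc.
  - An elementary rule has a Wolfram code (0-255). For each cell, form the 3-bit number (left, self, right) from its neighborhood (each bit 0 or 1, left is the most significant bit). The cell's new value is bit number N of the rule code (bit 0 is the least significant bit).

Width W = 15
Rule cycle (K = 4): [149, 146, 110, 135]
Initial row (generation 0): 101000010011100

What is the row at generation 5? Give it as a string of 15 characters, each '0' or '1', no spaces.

Answer: 000110000110010

Derivation:
Gen 0: 101000010011100
Gen 1 (rule 149): 101111011001011
Gen 2 (rule 146): 000110000110000
Gen 3 (rule 110): 001110001110000
Gen 4 (rule 135): 110100110100111
Gen 5 (rule 149): 000110000110010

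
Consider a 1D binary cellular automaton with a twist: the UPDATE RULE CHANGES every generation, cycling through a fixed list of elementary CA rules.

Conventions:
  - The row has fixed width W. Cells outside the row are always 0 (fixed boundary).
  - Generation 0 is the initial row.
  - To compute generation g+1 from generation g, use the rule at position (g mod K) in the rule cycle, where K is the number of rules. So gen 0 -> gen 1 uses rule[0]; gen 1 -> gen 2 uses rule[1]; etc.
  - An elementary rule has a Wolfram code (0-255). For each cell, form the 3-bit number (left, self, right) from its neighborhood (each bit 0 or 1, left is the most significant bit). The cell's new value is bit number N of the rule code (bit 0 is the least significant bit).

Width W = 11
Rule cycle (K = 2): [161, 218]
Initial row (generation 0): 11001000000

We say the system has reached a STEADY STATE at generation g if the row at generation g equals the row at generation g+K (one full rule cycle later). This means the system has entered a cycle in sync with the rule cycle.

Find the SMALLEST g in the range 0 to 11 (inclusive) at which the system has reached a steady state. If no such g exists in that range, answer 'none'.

Gen 0: 11001000000
Gen 1 (rule 161): 00000011111
Gen 2 (rule 218): 00000111111
Gen 3 (rule 161): 11110011110
Gen 4 (rule 218): 11111111111
Gen 5 (rule 161): 01111111110
Gen 6 (rule 218): 11111111111
Gen 7 (rule 161): 01111111110
Gen 8 (rule 218): 11111111111
Gen 9 (rule 161): 01111111110
Gen 10 (rule 218): 11111111111
Gen 11 (rule 161): 01111111110
Gen 12 (rule 218): 11111111111
Gen 13 (rule 161): 01111111110

Answer: 4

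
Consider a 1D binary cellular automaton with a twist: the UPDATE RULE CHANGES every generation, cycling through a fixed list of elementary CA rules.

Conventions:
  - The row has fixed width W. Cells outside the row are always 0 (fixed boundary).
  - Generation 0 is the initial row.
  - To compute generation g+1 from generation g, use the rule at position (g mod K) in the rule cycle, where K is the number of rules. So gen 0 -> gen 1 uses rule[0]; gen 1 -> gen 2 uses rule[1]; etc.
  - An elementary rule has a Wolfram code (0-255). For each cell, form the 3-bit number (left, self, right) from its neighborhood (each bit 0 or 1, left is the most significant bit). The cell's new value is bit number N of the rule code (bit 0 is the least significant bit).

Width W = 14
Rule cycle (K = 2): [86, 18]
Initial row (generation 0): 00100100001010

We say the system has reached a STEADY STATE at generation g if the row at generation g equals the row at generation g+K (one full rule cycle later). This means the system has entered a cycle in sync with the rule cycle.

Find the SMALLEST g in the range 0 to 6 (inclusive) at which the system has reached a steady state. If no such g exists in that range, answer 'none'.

Gen 0: 00100100001010
Gen 1 (rule 86): 01111110011011
Gen 2 (rule 18): 10000001100000
Gen 3 (rule 86): 11000010110000
Gen 4 (rule 18): 00100100001000
Gen 5 (rule 86): 01111110011100
Gen 6 (rule 18): 10000001100010
Gen 7 (rule 86): 11000010110111
Gen 8 (rule 18): 00100100000000

Answer: none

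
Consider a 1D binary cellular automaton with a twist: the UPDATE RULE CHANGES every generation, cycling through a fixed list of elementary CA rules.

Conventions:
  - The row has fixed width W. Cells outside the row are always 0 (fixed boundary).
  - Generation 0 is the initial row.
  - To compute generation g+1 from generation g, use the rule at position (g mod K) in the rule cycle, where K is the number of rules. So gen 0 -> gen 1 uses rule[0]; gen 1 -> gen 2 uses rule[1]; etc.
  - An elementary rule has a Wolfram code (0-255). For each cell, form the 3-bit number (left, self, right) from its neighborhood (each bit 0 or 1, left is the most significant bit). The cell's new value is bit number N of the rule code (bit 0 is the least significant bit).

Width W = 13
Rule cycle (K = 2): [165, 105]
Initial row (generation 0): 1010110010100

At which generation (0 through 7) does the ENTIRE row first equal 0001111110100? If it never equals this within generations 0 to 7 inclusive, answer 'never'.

Gen 0: 1010110010100
Gen 1 (rule 165): 1111000011101
Gen 2 (rule 105): 1001011010110
Gen 3 (rule 165): 1001100111000
Gen 4 (rule 105): 0001100101011
Gen 5 (rule 165): 1100000111100
Gen 6 (rule 105): 1101110100101
Gen 7 (rule 165): 0010101100111

Answer: never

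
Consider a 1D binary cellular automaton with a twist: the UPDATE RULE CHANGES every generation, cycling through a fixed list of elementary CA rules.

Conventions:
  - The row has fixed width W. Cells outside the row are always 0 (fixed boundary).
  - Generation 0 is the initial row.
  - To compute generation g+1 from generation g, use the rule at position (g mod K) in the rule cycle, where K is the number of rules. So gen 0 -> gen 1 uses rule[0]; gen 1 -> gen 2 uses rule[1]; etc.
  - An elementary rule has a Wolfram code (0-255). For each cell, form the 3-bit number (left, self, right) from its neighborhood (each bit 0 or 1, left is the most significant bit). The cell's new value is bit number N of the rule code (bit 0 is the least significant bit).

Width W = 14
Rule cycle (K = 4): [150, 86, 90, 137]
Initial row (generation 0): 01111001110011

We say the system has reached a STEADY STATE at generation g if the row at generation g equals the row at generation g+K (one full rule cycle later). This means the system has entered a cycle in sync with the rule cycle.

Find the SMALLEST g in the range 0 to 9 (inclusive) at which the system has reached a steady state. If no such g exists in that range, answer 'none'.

Gen 0: 01111001110011
Gen 1 (rule 150): 10110110101100
Gen 2 (rule 86): 10010010100110
Gen 3 (rule 90): 01101100011111
Gen 4 (rule 137): 01001001011110
Gen 5 (rule 150): 11111111001101
Gen 6 (rule 86): 00000001110101
Gen 7 (rule 90): 00000011010000
Gen 8 (rule 137): 11111010000111
Gen 9 (rule 150): 01110011001010
Gen 10 (rule 86): 10011101111011
Gen 11 (rule 90): 01110101001011
Gen 12 (rule 137): 01100000000010
Gen 13 (rule 150): 10010000000111

Answer: none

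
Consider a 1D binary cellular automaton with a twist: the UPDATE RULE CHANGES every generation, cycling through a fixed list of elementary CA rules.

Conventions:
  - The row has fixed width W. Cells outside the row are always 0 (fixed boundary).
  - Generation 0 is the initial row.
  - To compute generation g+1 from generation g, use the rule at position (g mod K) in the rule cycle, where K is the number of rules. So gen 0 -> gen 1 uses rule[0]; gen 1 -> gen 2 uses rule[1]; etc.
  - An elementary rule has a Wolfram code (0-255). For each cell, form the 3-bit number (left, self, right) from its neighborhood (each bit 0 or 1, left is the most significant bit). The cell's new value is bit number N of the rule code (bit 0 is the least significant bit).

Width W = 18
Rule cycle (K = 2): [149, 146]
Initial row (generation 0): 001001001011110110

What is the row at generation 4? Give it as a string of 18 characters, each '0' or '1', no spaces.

Gen 0: 001001001011110110
Gen 1 (rule 149): 101101101001100001
Gen 2 (rule 146): 000000000110010010
Gen 3 (rule 149): 111111110001011011
Gen 4 (rule 146): 011111101010000000

Answer: 011111101010000000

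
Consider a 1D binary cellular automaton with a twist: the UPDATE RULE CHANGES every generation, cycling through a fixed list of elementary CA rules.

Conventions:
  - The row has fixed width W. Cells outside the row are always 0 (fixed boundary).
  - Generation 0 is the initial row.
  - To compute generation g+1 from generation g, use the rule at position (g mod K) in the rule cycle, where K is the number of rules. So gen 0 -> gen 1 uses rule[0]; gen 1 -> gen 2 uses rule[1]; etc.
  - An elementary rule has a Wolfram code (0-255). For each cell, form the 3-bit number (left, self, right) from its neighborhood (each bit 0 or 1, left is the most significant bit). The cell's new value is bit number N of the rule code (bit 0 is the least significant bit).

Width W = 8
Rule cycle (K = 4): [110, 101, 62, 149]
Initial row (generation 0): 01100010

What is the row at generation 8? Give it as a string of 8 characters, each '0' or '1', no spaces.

Answer: 00100010

Derivation:
Gen 0: 01100010
Gen 1 (rule 110): 11100110
Gen 2 (rule 101): 00100010
Gen 3 (rule 62): 01110111
Gen 4 (rule 149): 00100010
Gen 5 (rule 110): 01100110
Gen 6 (rule 101): 00100010
Gen 7 (rule 62): 01110111
Gen 8 (rule 149): 00100010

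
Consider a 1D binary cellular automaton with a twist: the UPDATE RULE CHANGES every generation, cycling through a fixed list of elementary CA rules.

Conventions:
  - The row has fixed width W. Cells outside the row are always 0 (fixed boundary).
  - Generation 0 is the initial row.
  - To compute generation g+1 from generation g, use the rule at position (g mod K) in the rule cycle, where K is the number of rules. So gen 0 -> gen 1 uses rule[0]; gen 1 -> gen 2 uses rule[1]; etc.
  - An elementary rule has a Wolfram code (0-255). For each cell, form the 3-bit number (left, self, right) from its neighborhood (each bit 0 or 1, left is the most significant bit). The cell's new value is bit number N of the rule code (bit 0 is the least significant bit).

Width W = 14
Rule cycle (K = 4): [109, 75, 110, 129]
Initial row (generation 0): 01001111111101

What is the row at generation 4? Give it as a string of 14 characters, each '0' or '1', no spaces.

Answer: 00000000110010

Derivation:
Gen 0: 01001111111101
Gen 1 (rule 109): 01001000000111
Gen 2 (rule 75): 10010011111101
Gen 3 (rule 110): 10110110000111
Gen 4 (rule 129): 00000000110010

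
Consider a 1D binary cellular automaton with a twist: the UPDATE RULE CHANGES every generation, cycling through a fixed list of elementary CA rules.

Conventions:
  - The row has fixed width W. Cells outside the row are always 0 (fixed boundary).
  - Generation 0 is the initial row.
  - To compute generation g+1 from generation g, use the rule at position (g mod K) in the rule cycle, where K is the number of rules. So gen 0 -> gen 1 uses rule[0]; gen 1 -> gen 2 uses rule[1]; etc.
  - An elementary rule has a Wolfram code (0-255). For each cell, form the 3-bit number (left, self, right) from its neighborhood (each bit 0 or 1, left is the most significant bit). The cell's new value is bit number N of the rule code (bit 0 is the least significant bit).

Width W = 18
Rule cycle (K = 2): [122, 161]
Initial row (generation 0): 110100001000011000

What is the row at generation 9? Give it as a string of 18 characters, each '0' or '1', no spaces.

Answer: 101010010110110110

Derivation:
Gen 0: 110100001000011000
Gen 1 (rule 122): 111010010100111100
Gen 2 (rule 161): 010100001000011001
Gen 3 (rule 122): 101010010100111110
Gen 4 (rule 161): 010100001000011100
Gen 5 (rule 122): 101010010100110110
Gen 6 (rule 161): 010100001000001000
Gen 7 (rule 122): 101010010100010100
Gen 8 (rule 161): 010100001001001001
Gen 9 (rule 122): 101010010110110110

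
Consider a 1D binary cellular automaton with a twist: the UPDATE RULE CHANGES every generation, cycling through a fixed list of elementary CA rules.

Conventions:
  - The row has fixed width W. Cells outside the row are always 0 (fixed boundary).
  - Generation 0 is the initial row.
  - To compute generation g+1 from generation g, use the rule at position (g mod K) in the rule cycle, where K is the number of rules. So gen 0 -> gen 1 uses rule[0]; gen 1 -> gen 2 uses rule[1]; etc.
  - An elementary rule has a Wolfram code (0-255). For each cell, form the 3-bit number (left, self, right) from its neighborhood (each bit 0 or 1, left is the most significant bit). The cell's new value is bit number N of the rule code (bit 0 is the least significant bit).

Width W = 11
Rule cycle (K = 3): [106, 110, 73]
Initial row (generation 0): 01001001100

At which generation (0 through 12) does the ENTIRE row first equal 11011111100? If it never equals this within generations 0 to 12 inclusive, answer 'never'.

Answer: never

Derivation:
Gen 0: 01001001100
Gen 1 (rule 106): 10010011100
Gen 2 (rule 110): 10110110100
Gen 3 (rule 73): 00110110001
Gen 4 (rule 106): 01111110010
Gen 5 (rule 110): 11000010110
Gen 6 (rule 73): 11011000110
Gen 7 (rule 106): 11111001110
Gen 8 (rule 110): 10001011010
Gen 9 (rule 73): 00100011000
Gen 10 (rule 106): 01000111000
Gen 11 (rule 110): 11001101000
Gen 12 (rule 73): 11001100011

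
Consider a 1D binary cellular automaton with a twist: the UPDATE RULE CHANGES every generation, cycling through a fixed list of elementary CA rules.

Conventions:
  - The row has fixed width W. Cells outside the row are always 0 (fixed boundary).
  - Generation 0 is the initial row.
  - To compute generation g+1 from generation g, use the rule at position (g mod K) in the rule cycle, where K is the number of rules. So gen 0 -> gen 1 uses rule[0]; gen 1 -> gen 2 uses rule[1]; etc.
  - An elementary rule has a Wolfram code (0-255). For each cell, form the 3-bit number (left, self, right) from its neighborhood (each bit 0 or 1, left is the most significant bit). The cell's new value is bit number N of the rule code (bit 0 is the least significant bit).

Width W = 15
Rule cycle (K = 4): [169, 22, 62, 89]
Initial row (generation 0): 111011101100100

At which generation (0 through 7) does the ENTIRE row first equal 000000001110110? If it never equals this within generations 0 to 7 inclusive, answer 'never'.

Gen 0: 111011101100100
Gen 1 (rule 169): 110111011000001
Gen 2 (rule 22): 000000000100011
Gen 3 (rule 62): 000000001110110
Gen 4 (rule 89): 111111101010111
Gen 5 (rule 169): 111111010101110
Gen 6 (rule 22): 000000010100001
Gen 7 (rule 62): 000000111110011

Answer: 3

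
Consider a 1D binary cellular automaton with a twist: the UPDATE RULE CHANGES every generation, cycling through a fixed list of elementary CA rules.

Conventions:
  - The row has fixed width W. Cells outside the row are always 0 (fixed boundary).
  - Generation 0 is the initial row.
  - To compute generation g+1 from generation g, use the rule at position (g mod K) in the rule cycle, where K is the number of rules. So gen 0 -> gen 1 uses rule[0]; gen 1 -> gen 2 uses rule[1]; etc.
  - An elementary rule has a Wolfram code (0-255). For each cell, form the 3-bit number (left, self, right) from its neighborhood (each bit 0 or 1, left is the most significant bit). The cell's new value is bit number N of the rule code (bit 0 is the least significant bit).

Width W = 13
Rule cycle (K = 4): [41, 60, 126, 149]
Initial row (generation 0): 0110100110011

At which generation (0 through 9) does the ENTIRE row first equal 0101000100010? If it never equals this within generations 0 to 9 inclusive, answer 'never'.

Answer: 1

Derivation:
Gen 0: 0110100110011
Gen 1 (rule 41): 0101000100010
Gen 2 (rule 60): 0111100110011
Gen 3 (rule 126): 1100111111111
Gen 4 (rule 149): 0010011111110
Gen 5 (rule 41): 1000010000000
Gen 6 (rule 60): 1100011000000
Gen 7 (rule 126): 1110111100000
Gen 8 (rule 149): 0100011011111
Gen 9 (rule 41): 0001010110000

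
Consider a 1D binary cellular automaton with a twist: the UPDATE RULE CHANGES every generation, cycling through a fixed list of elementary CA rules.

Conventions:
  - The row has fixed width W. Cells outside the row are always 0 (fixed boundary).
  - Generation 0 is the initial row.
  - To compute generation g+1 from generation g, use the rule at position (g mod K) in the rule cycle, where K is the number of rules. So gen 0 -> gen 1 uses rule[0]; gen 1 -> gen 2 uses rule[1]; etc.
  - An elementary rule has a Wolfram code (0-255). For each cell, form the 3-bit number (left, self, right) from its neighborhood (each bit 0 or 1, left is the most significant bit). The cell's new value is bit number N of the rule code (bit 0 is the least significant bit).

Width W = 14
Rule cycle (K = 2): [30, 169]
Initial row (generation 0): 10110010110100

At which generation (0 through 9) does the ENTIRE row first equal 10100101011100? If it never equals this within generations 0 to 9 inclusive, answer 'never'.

Gen 0: 10110010110100
Gen 1 (rule 30): 10101110100110
Gen 2 (rule 169): 01011101000100
Gen 3 (rule 30): 11010001101110
Gen 4 (rule 169): 10100101011100
Gen 5 (rule 30): 10111101010010
Gen 6 (rule 169): 01111010100000
Gen 7 (rule 30): 11000010110000
Gen 8 (rule 169): 10011001100111
Gen 9 (rule 30): 11110111011100

Answer: 4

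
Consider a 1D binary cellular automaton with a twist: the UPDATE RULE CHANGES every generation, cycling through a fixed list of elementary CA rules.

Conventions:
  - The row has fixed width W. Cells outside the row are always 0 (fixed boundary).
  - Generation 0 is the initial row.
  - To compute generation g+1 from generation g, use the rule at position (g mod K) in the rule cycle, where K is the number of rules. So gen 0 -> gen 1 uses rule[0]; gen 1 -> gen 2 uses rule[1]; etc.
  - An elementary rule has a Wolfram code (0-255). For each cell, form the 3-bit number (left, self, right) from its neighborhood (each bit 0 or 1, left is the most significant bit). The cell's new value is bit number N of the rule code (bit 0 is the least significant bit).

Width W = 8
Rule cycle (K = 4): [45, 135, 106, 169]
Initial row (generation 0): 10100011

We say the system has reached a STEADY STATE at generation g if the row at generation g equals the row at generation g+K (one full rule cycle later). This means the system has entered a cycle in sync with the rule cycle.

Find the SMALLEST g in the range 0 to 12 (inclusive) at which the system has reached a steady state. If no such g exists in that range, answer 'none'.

Gen 0: 10100011
Gen 1 (rule 45): 11101010
Gen 2 (rule 135): 01001010
Gen 3 (rule 106): 10010100
Gen 4 (rule 169): 00001001
Gen 5 (rule 45): 11101001
Gen 6 (rule 135): 01001011
Gen 7 (rule 106): 10010111
Gen 8 (rule 169): 00001110
Gen 9 (rule 45): 11101000
Gen 10 (rule 135): 01001011
Gen 11 (rule 106): 10010111
Gen 12 (rule 169): 00001110
Gen 13 (rule 45): 11101000
Gen 14 (rule 135): 01001011
Gen 15 (rule 106): 10010111
Gen 16 (rule 169): 00001110

Answer: 6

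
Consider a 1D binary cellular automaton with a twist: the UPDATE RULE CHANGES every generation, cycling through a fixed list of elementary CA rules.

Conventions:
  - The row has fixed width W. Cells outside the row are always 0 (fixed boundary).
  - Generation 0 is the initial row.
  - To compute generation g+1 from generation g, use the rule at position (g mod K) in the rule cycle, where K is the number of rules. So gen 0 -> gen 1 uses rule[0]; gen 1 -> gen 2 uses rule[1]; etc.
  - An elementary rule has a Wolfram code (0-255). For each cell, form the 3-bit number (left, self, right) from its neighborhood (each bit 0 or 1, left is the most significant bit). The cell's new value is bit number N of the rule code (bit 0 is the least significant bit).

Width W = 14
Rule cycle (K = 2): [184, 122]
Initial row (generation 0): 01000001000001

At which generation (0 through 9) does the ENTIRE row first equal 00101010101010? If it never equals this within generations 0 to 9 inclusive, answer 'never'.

Gen 0: 01000001000001
Gen 1 (rule 184): 00100000100000
Gen 2 (rule 122): 01010001010000
Gen 3 (rule 184): 00101000101000
Gen 4 (rule 122): 01010101010100
Gen 5 (rule 184): 00101010101010
Gen 6 (rule 122): 01010101010101
Gen 7 (rule 184): 00101010101010
Gen 8 (rule 122): 01010101010101
Gen 9 (rule 184): 00101010101010

Answer: 5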